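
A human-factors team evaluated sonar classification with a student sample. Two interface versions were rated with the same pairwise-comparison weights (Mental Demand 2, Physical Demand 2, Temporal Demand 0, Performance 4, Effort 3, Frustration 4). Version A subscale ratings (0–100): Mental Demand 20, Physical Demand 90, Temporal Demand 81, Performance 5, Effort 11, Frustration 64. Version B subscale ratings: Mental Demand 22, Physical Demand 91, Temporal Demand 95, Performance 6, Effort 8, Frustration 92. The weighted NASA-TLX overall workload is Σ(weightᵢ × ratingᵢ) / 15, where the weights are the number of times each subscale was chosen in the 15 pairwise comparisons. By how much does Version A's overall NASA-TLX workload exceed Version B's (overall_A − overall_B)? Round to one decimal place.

Version A weighted sum = 2·20 + 2·90 + 0·81 + 4·5 + 3·11 + 4·64 = 40 + 180 + 0 + 20 + 33 + 256 = 529; overall_A = 529/15 = 35.2667.
Version B weighted sum = 2·22 + 2·91 + 0·95 + 4·6 + 3·8 + 4·92 = 44 + 182 + 0 + 24 + 24 + 368 = 642; overall_B = 642/15 = 42.8000.
Difference = 35.2667 − 42.8000 = -7.5333 ≈ -7.5.

-7.5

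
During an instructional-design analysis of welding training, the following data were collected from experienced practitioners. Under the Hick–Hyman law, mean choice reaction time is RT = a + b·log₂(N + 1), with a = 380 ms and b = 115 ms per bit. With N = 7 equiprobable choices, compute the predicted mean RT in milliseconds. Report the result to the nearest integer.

725

log₂(7 + 1) = log₂(8) = 3.0000.
RT = 380 + 115 × 3.0000 = 380 + 345.0000 = 725.0000 ms.
≈ 725 ms.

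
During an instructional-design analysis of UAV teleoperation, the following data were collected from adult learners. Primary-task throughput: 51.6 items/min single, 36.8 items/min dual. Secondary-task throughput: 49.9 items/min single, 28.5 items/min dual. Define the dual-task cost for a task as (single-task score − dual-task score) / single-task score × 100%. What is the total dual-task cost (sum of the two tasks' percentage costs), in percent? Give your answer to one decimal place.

Primary cost = (51.6 − 36.8) / 51.6 × 100% = 28.6822%.
Secondary cost = (49.9 − 28.5) / 49.9 × 100% = 42.8858%.
Total = 28.6822% + 42.8858% = 71.5680% ≈ 71.6%.

71.6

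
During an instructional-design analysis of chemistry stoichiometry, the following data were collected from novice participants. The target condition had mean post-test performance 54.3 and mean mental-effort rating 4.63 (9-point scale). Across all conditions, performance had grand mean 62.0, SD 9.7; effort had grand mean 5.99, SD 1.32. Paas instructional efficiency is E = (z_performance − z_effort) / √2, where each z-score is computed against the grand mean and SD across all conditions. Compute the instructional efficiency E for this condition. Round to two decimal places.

0.17

z_performance = (54.3 − 62.0) / 9.7 = -7.7000 / 9.7 = -0.7938.
z_effort = (4.63 − 5.99) / 1.32 = -1.3600 / 1.32 = -1.0303.
z_P − z_E = -0.7938 − (-1.0303) = 0.2365.
E = 0.2365 / √2 = 0.2365 / 1.41421 = 0.1672 ≈ 0.17.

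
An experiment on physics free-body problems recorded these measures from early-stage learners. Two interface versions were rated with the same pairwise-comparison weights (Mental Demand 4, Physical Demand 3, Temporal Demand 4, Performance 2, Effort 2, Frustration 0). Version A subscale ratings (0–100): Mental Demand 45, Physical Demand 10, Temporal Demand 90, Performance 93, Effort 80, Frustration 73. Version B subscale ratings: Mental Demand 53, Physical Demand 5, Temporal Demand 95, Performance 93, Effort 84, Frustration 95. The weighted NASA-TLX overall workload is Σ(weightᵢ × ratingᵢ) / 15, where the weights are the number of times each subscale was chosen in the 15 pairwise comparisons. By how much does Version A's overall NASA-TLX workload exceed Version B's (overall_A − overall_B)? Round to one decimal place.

-3.0

Version A weighted sum = 4·45 + 3·10 + 4·90 + 2·93 + 2·80 + 0·73 = 180 + 30 + 360 + 186 + 160 + 0 = 916; overall_A = 916/15 = 61.0667.
Version B weighted sum = 4·53 + 3·5 + 4·95 + 2·93 + 2·84 + 0·95 = 212 + 15 + 380 + 186 + 168 + 0 = 961; overall_B = 961/15 = 64.0667.
Difference = 61.0667 − 64.0667 = -3.0000 ≈ -3.0.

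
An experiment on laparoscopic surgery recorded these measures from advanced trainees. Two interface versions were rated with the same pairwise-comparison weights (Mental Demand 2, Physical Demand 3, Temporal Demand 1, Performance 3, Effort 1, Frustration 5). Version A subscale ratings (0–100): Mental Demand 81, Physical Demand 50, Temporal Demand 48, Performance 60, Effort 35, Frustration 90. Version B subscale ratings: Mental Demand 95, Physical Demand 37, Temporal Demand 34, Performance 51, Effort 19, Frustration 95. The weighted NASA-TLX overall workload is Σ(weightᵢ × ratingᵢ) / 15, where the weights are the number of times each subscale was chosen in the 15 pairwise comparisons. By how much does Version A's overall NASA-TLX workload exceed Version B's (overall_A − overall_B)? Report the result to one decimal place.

2.9

Version A weighted sum = 2·81 + 3·50 + 1·48 + 3·60 + 1·35 + 5·90 = 162 + 150 + 48 + 180 + 35 + 450 = 1025; overall_A = 1025/15 = 68.3333.
Version B weighted sum = 2·95 + 3·37 + 1·34 + 3·51 + 1·19 + 5·95 = 190 + 111 + 34 + 153 + 19 + 475 = 982; overall_B = 982/15 = 65.4667.
Difference = 68.3333 − 65.4667 = 2.8666 ≈ 2.9.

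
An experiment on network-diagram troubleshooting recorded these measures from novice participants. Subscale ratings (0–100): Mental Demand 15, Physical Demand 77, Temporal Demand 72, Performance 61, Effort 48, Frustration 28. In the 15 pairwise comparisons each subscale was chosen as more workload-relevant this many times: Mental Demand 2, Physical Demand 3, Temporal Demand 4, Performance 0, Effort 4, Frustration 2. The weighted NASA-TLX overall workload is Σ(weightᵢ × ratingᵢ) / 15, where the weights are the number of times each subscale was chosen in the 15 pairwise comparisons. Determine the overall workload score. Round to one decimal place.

The tallies are the weights (they sum to 15).
Weighted sum = 2·15 + 3·77 + 4·72 + 0·61 + 4·48 + 2·28
            = 30 + 231 + 288 + 0 + 192 + 56 = 797.
Overall workload = 797 / 15 = 53.1333 ≈ 53.1.

53.1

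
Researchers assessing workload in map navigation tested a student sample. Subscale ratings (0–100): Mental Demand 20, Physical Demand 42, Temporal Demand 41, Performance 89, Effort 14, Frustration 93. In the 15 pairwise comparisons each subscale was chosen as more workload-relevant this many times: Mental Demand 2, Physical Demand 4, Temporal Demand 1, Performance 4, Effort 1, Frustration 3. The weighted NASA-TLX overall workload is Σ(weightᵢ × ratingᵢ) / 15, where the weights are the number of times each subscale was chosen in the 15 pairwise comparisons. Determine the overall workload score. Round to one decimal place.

59.9

The tallies are the weights (they sum to 15).
Weighted sum = 2·20 + 4·42 + 1·41 + 4·89 + 1·14 + 3·93
            = 40 + 168 + 41 + 356 + 14 + 279 = 898.
Overall workload = 898 / 15 = 59.8667 ≈ 59.9.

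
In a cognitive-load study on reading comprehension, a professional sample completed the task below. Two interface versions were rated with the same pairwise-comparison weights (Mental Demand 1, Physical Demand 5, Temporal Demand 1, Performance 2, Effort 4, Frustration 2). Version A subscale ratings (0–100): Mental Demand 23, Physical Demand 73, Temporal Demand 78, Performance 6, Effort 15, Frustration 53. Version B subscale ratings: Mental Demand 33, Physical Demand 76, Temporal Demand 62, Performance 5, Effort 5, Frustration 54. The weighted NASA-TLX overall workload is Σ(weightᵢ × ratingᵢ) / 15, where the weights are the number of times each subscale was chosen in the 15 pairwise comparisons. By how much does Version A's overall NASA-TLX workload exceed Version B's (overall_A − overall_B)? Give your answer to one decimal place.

2.1

Version A weighted sum = 1·23 + 5·73 + 1·78 + 2·6 + 4·15 + 2·53 = 23 + 365 + 78 + 12 + 60 + 106 = 644; overall_A = 644/15 = 42.9333.
Version B weighted sum = 1·33 + 5·76 + 1·62 + 2·5 + 4·5 + 2·54 = 33 + 380 + 62 + 10 + 20 + 108 = 613; overall_B = 613/15 = 40.8667.
Difference = 42.9333 − 40.8667 = 2.0666 ≈ 2.1.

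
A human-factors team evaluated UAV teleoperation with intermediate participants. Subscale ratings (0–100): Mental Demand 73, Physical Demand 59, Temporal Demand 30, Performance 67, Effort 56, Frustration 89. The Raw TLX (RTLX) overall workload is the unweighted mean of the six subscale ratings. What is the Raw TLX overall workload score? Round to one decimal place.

62.3

Sum of ratings = 73 + 59 + 30 + 67 + 56 + 89 = 374.
RTLX = 374 / 6 = 62.3333 ≈ 62.3.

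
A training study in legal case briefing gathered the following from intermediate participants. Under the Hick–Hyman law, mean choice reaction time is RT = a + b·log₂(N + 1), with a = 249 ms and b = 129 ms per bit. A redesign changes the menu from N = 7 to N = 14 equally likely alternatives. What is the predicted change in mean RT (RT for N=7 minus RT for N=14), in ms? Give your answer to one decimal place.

-117.0

RT(7) = 249 + 129·log₂(8) = 249 + 129·3.0000 = 636.0000 ms.
RT(14) = 249 + 129·log₂(15) = 249 + 129·3.9069 = 752.9901 ms.
Difference = 636.0000 − 752.9901 = -116.9901 ≈ -117.0 ms.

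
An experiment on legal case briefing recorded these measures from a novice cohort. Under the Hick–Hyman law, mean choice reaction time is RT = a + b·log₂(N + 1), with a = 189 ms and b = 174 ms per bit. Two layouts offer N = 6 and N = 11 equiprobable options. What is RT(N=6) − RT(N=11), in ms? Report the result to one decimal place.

RT(6) = 189 + 174·log₂(7) = 189 + 174·2.8074 = 677.4876 ms.
RT(11) = 189 + 174·log₂(12) = 189 + 174·3.5850 = 812.7900 ms.
Difference = 677.4876 − 812.7900 = -135.3024 ≈ -135.3 ms.

-135.3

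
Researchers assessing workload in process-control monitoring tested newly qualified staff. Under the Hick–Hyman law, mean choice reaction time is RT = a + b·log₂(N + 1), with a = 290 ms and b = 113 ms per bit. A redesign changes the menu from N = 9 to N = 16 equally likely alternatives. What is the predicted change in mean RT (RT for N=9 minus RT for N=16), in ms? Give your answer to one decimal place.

-86.5

RT(9) = 290 + 113·log₂(10) = 290 + 113·3.3219 = 665.3747 ms.
RT(16) = 290 + 113·log₂(17) = 290 + 113·4.0875 = 751.8875 ms.
Difference = 665.3747 − 751.8875 = -86.5128 ≈ -86.5 ms.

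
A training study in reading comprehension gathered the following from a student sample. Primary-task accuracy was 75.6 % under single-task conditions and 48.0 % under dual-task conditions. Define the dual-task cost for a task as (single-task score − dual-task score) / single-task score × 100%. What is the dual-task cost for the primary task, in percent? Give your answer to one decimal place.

36.5

Cost = (75.6 − 48.0) / 75.6 × 100%
     = 27.6000 / 75.6 × 100% = 36.5079%.
≈ 36.5%.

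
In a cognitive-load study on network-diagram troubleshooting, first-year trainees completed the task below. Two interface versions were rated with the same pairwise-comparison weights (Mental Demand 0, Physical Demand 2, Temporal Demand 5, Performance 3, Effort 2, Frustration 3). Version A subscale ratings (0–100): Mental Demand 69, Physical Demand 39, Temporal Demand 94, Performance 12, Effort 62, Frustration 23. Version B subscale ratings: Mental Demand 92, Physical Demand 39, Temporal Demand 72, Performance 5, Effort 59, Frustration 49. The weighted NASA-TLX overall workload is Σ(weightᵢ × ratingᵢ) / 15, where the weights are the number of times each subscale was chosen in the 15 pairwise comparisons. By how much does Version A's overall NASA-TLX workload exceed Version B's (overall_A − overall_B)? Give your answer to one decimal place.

Version A weighted sum = 0·69 + 2·39 + 5·94 + 3·12 + 2·62 + 3·23 = 0 + 78 + 470 + 36 + 124 + 69 = 777; overall_A = 777/15 = 51.8000.
Version B weighted sum = 0·92 + 2·39 + 5·72 + 3·5 + 2·59 + 3·49 = 0 + 78 + 360 + 15 + 118 + 147 = 718; overall_B = 718/15 = 47.8667.
Difference = 51.8000 − 47.8667 = 3.9333 ≈ 3.9.

3.9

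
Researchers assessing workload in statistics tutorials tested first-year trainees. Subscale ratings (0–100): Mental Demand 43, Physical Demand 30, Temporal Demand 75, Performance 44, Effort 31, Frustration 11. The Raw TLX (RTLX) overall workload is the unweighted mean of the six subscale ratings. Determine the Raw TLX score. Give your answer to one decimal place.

Sum of ratings = 43 + 30 + 75 + 44 + 31 + 11 = 234.
RTLX = 234 / 6 = 39.0000 ≈ 39.0.

39.0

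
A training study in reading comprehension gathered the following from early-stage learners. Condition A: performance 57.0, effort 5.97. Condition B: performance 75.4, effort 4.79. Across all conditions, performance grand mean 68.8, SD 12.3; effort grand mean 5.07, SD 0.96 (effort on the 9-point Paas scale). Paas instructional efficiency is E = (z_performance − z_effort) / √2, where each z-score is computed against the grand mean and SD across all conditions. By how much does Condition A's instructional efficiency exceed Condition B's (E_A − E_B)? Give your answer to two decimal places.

-1.93

Condition A: z_P = (57.0 − 68.8)/12.3 = -0.9593; z_E = (5.97 − 5.07)/0.96 = 0.9375; E_A = (-0.9593 − 0.9375)/√2 = -1.3412.
Condition B: z_P = (75.4 − 68.8)/12.3 = 0.5366; z_E = (4.79 − 5.07)/0.96 = -0.2917; E_B = (0.5366 − (-0.2917))/√2 = 0.5857.
E_A − E_B = -1.3412 − 0.5857 = -1.9269 ≈ -1.93.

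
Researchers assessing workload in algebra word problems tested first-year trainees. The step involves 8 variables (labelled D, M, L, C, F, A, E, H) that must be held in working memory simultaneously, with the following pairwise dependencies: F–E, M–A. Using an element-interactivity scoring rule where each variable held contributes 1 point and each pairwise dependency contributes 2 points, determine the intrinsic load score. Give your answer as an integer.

12

Count of variables held simultaneously: 8.
Count of pairwise dependencies listed: 2.
Element contribution: 8 × 1 = 8.
Interaction contribution: 2 × 2 = 4.
Intrinsic load = 8 + 4 = 12.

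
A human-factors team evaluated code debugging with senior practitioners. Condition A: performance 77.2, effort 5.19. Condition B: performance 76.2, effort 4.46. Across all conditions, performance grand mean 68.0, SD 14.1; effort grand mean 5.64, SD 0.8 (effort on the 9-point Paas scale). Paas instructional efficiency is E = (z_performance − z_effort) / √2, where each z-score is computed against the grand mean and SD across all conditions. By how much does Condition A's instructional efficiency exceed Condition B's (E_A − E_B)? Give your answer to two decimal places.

Condition A: z_P = (77.2 − 68.0)/14.1 = 0.6525; z_E = (5.19 − 5.64)/0.8 = -0.5625; E_A = (0.6525 − (-0.5625))/√2 = 0.8591.
Condition B: z_P = (76.2 − 68.0)/14.1 = 0.5816; z_E = (4.46 − 5.64)/0.8 = -1.4750; E_B = (0.5816 − (-1.4750))/√2 = 1.4542.
E_A − E_B = 0.8591 − 1.4542 = -0.5951 ≈ -0.60.

-0.60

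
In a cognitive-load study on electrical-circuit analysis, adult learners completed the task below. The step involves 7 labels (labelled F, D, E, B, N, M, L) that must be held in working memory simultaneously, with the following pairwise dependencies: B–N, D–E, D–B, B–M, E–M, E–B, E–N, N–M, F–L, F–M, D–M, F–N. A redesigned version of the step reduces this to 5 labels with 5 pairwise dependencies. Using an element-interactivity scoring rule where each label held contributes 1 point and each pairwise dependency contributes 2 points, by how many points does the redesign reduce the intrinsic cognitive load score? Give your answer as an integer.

16

Original: 7 × 1 + 12 × 2 = 7 + 24 = 31.
Redesigned: 5 × 1 + 5 × 2 = 5 + 10 = 15.
Reduction = 31 − 15 = 16.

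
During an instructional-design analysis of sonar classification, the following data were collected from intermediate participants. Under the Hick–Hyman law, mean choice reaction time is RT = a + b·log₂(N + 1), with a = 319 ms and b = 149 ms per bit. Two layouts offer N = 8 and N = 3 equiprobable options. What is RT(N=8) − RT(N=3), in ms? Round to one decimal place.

174.3

RT(8) = 319 + 149·log₂(9) = 319 + 149·3.1699 = 791.3151 ms.
RT(3) = 319 + 149·log₂(4) = 319 + 149·2.0000 = 617.0000 ms.
Difference = 791.3151 − 617.0000 = 174.3151 ≈ 174.3 ms.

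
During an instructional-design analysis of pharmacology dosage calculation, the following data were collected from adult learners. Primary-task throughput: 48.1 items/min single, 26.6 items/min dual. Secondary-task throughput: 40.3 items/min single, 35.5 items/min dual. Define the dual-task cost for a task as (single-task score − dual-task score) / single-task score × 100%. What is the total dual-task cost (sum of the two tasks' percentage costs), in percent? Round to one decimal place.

Primary cost = (48.1 − 26.6) / 48.1 × 100% = 44.6985%.
Secondary cost = (40.3 − 35.5) / 40.3 × 100% = 11.9107%.
Total = 44.6985% + 11.9107% = 56.6092% ≈ 56.6%.

56.6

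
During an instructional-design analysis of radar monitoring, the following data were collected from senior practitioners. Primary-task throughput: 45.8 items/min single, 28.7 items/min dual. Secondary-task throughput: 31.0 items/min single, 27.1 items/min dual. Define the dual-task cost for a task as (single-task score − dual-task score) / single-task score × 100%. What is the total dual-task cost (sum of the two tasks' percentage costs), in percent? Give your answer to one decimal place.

Primary cost = (45.8 − 28.7) / 45.8 × 100% = 37.3362%.
Secondary cost = (31.0 − 27.1) / 31.0 × 100% = 12.5806%.
Total = 37.3362% + 12.5806% = 49.9168% ≈ 49.9%.

49.9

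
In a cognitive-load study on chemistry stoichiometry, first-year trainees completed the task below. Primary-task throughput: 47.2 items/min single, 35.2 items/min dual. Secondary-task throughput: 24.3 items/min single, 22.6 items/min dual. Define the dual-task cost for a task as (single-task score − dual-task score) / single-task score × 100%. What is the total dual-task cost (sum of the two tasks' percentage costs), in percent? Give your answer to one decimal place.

32.4

Primary cost = (47.2 − 35.2) / 47.2 × 100% = 25.4237%.
Secondary cost = (24.3 − 22.6) / 24.3 × 100% = 6.9959%.
Total = 25.4237% + 6.9959% = 32.4196% ≈ 32.4%.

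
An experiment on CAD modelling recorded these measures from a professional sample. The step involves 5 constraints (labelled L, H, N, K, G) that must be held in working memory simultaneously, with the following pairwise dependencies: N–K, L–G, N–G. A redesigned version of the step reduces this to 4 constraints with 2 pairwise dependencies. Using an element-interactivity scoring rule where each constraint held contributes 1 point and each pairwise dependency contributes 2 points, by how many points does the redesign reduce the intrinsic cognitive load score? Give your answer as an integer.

3

Original: 5 × 1 + 3 × 2 = 5 + 6 = 11.
Redesigned: 4 × 1 + 2 × 2 = 4 + 4 = 8.
Reduction = 11 − 8 = 3.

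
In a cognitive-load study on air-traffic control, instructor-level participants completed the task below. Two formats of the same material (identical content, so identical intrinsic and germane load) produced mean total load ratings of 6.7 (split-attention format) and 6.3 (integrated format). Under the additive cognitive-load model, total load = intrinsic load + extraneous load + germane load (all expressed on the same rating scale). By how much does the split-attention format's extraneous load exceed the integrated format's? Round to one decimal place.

0.4

Intrinsic and germane load are equal across formats, so the difference in total load equals the difference in extraneous load.
Extraneous-load difference = 6.7 − 6.3 = 0.4.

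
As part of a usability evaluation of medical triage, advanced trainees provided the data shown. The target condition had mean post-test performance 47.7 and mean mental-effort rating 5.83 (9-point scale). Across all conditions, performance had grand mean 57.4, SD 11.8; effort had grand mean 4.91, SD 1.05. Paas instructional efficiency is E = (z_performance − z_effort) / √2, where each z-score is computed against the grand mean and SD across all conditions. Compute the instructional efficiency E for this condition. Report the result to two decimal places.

-1.20

z_performance = (47.7 − 57.4) / 11.8 = -9.7000 / 11.8 = -0.8220.
z_effort = (5.83 − 4.91) / 1.05 = 0.9200 / 1.05 = 0.8762.
z_P − z_E = -0.8220 − 0.8762 = -1.6982.
E = -1.6982 / √2 = -1.6982 / 1.41421 = -1.2008 ≈ -1.20.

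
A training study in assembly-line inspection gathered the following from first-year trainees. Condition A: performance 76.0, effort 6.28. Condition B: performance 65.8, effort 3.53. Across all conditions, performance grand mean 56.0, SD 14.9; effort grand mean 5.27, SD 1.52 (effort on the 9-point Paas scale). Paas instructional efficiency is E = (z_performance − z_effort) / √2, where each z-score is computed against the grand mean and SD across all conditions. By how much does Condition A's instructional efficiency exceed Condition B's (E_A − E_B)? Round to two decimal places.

-0.80

Condition A: z_P = (76.0 − 56.0)/14.9 = 1.3423; z_E = (6.28 − 5.27)/1.52 = 0.6645; E_A = (1.3423 − 0.6645)/√2 = 0.4793.
Condition B: z_P = (65.8 − 56.0)/14.9 = 0.6577; z_E = (3.53 − 5.27)/1.52 = -1.1447; E_B = (0.6577 − (-1.1447))/√2 = 1.2745.
E_A − E_B = 0.4793 − 1.2745 = -0.7952 ≈ -0.80.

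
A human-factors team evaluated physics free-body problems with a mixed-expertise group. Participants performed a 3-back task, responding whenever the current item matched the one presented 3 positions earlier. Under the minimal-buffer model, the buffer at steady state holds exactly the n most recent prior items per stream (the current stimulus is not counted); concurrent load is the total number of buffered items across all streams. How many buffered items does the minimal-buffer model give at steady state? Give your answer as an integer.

The buffer holds the 3 most recent prior items.
Steady-state concurrent load = 3 items.

3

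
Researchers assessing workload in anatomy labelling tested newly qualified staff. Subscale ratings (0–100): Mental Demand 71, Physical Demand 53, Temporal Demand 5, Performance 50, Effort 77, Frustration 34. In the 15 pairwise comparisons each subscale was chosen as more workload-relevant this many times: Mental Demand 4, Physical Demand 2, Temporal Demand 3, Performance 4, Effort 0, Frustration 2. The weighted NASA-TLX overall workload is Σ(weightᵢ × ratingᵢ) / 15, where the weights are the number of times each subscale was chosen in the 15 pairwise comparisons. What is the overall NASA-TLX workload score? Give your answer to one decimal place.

The tallies are the weights (they sum to 15).
Weighted sum = 4·71 + 2·53 + 3·5 + 4·50 + 0·77 + 2·34
            = 284 + 106 + 15 + 200 + 0 + 68 = 673.
Overall workload = 673 / 15 = 44.8667 ≈ 44.9.

44.9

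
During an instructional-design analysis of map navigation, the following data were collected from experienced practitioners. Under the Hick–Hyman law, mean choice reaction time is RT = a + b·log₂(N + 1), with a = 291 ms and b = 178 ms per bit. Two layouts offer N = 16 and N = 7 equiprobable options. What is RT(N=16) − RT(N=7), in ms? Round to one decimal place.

RT(16) = 291 + 178·log₂(17) = 291 + 178·4.0875 = 1018.5750 ms.
RT(7) = 291 + 178·log₂(8) = 291 + 178·3.0000 = 825.0000 ms.
Difference = 1018.5750 − 825.0000 = 193.5750 ≈ 193.6 ms.

193.6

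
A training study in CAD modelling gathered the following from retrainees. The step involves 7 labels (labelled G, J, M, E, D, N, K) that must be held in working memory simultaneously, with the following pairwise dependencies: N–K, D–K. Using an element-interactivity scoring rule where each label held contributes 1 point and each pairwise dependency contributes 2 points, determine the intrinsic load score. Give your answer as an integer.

11

Count of labels held simultaneously: 7.
Count of pairwise dependencies listed: 2.
Element contribution: 7 × 1 = 7.
Interaction contribution: 2 × 2 = 4.
Intrinsic load = 7 + 4 = 11.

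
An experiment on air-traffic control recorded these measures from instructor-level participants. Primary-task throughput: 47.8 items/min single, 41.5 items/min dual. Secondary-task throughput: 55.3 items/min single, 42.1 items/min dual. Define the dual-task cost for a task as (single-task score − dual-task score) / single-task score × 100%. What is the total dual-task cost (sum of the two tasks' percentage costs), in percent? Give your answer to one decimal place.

37.0

Primary cost = (47.8 − 41.5) / 47.8 × 100% = 13.1799%.
Secondary cost = (55.3 − 42.1) / 55.3 × 100% = 23.8698%.
Total = 13.1799% + 23.8698% = 37.0497% ≈ 37.0%.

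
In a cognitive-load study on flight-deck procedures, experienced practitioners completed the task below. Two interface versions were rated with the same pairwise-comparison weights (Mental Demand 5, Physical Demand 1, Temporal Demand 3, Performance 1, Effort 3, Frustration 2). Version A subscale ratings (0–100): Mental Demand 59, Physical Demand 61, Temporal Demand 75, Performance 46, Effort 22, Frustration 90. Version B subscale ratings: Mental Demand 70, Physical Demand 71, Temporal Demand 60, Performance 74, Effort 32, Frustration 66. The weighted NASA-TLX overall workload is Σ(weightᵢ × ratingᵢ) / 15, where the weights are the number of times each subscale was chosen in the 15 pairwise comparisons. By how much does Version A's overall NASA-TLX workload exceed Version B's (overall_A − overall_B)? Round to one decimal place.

-2.0

Version A weighted sum = 5·59 + 1·61 + 3·75 + 1·46 + 3·22 + 2·90 = 295 + 61 + 225 + 46 + 66 + 180 = 873; overall_A = 873/15 = 58.2000.
Version B weighted sum = 5·70 + 1·71 + 3·60 + 1·74 + 3·32 + 2·66 = 350 + 71 + 180 + 74 + 96 + 132 = 903; overall_B = 903/15 = 60.2000.
Difference = 58.2000 − 60.2000 = -2.0000 ≈ -2.0.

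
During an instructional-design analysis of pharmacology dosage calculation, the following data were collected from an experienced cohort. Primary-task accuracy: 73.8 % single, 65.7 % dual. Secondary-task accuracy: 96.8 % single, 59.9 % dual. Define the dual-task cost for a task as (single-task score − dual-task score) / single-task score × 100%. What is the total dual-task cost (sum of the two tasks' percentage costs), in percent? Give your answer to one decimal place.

49.1

Primary cost = (73.8 − 65.7) / 73.8 × 100% = 10.9756%.
Secondary cost = (96.8 − 59.9) / 96.8 × 100% = 38.1198%.
Total = 10.9756% + 38.1198% = 49.0954% ≈ 49.1%.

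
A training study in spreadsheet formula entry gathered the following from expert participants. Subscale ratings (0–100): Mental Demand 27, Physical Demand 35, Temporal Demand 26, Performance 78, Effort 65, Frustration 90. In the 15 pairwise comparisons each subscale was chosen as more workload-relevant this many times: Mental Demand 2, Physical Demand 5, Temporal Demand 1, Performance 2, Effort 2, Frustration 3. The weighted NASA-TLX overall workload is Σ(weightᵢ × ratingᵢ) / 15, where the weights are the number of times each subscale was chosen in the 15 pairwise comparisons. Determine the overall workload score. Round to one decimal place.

The tallies are the weights (they sum to 15).
Weighted sum = 2·27 + 5·35 + 1·26 + 2·78 + 2·65 + 3·90
            = 54 + 175 + 26 + 156 + 130 + 270 = 811.
Overall workload = 811 / 15 = 54.0667 ≈ 54.1.

54.1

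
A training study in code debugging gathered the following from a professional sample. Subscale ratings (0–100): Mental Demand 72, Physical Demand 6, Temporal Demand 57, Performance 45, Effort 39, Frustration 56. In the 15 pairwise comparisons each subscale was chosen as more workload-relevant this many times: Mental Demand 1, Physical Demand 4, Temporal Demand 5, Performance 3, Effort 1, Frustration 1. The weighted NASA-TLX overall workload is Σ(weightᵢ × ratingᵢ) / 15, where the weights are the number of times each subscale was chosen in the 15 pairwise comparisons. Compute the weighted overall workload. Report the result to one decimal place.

40.7

The tallies are the weights (they sum to 15).
Weighted sum = 1·72 + 4·6 + 5·57 + 3·45 + 1·39 + 1·56
            = 72 + 24 + 285 + 135 + 39 + 56 = 611.
Overall workload = 611 / 15 = 40.7333 ≈ 40.7.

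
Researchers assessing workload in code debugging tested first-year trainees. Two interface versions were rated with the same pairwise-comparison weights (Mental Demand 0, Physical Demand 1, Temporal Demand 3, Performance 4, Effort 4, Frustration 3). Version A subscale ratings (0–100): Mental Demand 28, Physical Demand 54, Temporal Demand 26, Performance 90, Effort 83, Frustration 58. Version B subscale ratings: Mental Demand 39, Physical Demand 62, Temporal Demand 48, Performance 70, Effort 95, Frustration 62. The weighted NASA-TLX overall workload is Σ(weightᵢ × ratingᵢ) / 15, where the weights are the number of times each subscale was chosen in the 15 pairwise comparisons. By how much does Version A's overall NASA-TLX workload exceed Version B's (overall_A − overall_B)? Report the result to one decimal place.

-3.6

Version A weighted sum = 0·28 + 1·54 + 3·26 + 4·90 + 4·83 + 3·58 = 0 + 54 + 78 + 360 + 332 + 174 = 998; overall_A = 998/15 = 66.5333.
Version B weighted sum = 0·39 + 1·62 + 3·48 + 4·70 + 4·95 + 3·62 = 0 + 62 + 144 + 280 + 380 + 186 = 1052; overall_B = 1052/15 = 70.1333.
Difference = 66.5333 − 70.1333 = -3.6000 ≈ -3.6.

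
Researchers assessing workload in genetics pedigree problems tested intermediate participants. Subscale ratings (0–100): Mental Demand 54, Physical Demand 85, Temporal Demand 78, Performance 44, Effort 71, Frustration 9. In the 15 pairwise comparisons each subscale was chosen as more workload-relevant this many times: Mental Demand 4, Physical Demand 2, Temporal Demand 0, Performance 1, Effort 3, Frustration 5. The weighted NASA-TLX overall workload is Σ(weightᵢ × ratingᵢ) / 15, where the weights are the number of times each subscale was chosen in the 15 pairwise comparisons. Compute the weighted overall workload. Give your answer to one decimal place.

The tallies are the weights (they sum to 15).
Weighted sum = 4·54 + 2·85 + 0·78 + 1·44 + 3·71 + 5·9
            = 216 + 170 + 0 + 44 + 213 + 45 = 688.
Overall workload = 688 / 15 = 45.8667 ≈ 45.9.

45.9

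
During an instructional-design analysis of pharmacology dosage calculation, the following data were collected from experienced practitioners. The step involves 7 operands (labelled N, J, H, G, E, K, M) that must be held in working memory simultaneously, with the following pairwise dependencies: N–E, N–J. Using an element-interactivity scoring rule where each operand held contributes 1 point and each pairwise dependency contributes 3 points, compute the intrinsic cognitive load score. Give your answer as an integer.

13

Count of operands held simultaneously: 7.
Count of pairwise dependencies listed: 2.
Element contribution: 7 × 1 = 7.
Interaction contribution: 2 × 3 = 6.
Intrinsic load = 7 + 6 = 13.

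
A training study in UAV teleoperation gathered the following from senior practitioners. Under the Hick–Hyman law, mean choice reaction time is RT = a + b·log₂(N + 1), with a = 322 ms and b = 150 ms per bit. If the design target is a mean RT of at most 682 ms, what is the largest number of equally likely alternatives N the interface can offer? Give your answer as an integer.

Set 322 + 150·log₂(N + 1) ≤ 682.
log₂(N + 1) ≤ (682 − 322) / 150 = 2.4000.
N + 1 ≤ 2^2.4000 = 5.2780.
N ≤ 4.2780, so the largest integer N is 4.

4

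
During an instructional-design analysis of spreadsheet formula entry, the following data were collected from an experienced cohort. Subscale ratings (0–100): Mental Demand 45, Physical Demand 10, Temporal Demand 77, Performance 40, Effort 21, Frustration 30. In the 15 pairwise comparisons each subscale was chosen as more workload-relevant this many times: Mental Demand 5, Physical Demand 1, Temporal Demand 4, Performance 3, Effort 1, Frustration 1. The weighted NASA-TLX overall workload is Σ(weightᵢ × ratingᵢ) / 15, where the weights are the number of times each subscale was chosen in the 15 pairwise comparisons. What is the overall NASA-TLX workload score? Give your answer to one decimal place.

The tallies are the weights (they sum to 15).
Weighted sum = 5·45 + 1·10 + 4·77 + 3·40 + 1·21 + 1·30
            = 225 + 10 + 308 + 120 + 21 + 30 = 714.
Overall workload = 714 / 15 = 47.6000 ≈ 47.6.

47.6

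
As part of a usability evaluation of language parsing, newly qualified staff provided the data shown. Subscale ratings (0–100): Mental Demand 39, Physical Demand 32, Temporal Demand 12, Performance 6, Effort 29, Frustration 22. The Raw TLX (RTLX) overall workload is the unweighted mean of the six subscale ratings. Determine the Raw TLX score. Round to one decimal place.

Sum of ratings = 39 + 32 + 12 + 6 + 29 + 22 = 140.
RTLX = 140 / 6 = 23.3333 ≈ 23.3.

23.3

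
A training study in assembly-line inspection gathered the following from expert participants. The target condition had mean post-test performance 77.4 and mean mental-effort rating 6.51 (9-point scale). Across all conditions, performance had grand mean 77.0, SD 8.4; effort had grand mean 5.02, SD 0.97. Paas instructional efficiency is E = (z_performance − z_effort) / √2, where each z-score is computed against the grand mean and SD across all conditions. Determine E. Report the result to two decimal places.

z_performance = (77.4 − 77.0) / 8.4 = 0.4000 / 8.4 = 0.0476.
z_effort = (6.51 − 5.02) / 0.97 = 1.4900 / 0.97 = 1.5361.
z_P − z_E = 0.0476 − 1.5361 = -1.4885.
E = -1.4885 / √2 = -1.4885 / 1.41421 = -1.0525 ≈ -1.05.

-1.05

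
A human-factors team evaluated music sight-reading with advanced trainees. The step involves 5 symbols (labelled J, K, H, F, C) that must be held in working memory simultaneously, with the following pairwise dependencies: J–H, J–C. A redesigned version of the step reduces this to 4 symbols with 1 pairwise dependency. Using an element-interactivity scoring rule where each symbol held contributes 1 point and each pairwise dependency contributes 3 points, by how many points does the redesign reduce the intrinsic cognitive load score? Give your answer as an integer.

Original: 5 × 1 + 2 × 3 = 5 + 6 = 11.
Redesigned: 4 × 1 + 1 × 3 = 4 + 3 = 7.
Reduction = 11 − 7 = 4.

4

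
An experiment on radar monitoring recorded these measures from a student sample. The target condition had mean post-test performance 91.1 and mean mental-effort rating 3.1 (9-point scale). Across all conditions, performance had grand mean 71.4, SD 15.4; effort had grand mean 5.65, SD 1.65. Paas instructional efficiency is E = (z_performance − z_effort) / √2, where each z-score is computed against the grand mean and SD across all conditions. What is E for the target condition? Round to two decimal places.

z_performance = (91.1 − 71.4) / 15.4 = 19.7000 / 15.4 = 1.2792.
z_effort = (3.1 − 5.65) / 1.65 = -2.5500 / 1.65 = -1.5455.
z_P − z_E = 1.2792 − (-1.5455) = 2.8247.
E = 2.8247 / √2 = 2.8247 / 1.41421 = 1.9974 ≈ 2.00.

2.00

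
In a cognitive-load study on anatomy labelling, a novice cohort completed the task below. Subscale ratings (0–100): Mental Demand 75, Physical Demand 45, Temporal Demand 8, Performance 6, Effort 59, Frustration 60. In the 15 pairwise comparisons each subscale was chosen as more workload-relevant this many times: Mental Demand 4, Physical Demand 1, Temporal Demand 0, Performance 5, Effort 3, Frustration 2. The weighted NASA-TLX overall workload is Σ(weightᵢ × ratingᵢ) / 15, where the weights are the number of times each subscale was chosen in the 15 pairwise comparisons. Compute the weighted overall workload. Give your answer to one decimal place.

The tallies are the weights (they sum to 15).
Weighted sum = 4·75 + 1·45 + 0·8 + 5·6 + 3·59 + 2·60
            = 300 + 45 + 0 + 30 + 177 + 120 = 672.
Overall workload = 672 / 15 = 44.8000 ≈ 44.8.

44.8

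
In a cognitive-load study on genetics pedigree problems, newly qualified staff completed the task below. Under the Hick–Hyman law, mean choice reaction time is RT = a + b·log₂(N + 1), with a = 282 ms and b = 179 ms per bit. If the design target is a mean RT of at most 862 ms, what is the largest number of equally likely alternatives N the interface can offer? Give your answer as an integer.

8

Set 282 + 179·log₂(N + 1) ≤ 862.
log₂(N + 1) ≤ (862 − 282) / 179 = 3.2402.
N + 1 ≤ 2^3.2402 = 9.4493.
N ≤ 8.4493, so the largest integer N is 8.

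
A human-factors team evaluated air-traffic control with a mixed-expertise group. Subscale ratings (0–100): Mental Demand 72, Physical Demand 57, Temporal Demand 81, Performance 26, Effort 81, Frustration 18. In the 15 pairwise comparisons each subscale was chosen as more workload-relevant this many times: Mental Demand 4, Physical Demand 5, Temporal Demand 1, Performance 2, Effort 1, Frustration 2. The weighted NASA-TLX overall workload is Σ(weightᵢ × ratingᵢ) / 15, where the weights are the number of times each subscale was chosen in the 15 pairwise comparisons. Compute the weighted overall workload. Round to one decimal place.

The tallies are the weights (they sum to 15).
Weighted sum = 4·72 + 5·57 + 1·81 + 2·26 + 1·81 + 2·18
            = 288 + 285 + 81 + 52 + 81 + 36 = 823.
Overall workload = 823 / 15 = 54.8667 ≈ 54.9.

54.9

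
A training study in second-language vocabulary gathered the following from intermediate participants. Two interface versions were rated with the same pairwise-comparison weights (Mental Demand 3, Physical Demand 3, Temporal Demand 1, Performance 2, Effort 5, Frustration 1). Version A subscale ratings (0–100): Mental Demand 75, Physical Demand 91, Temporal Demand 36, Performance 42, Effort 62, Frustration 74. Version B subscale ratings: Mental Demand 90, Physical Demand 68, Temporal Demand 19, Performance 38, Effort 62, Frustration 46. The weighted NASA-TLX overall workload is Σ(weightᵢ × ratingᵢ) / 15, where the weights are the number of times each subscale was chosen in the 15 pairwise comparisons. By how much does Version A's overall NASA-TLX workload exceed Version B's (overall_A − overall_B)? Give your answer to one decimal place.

5.1

Version A weighted sum = 3·75 + 3·91 + 1·36 + 2·42 + 5·62 + 1·74 = 225 + 273 + 36 + 84 + 310 + 74 = 1002; overall_A = 1002/15 = 66.8000.
Version B weighted sum = 3·90 + 3·68 + 1·19 + 2·38 + 5·62 + 1·46 = 270 + 204 + 19 + 76 + 310 + 46 = 925; overall_B = 925/15 = 61.6667.
Difference = 66.8000 − 61.6667 = 5.1333 ≈ 5.1.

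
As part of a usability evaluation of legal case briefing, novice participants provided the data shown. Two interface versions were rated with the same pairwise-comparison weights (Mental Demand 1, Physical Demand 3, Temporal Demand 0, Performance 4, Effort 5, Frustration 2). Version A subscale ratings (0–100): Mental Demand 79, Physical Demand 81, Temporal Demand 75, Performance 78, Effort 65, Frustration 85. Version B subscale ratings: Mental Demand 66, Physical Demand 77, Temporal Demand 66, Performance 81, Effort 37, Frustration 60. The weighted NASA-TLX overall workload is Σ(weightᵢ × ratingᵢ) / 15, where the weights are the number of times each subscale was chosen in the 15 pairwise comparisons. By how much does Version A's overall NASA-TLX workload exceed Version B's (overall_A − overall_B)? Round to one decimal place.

Version A weighted sum = 1·79 + 3·81 + 0·75 + 4·78 + 5·65 + 2·85 = 79 + 243 + 0 + 312 + 325 + 170 = 1129; overall_A = 1129/15 = 75.2667.
Version B weighted sum = 1·66 + 3·77 + 0·66 + 4·81 + 5·37 + 2·60 = 66 + 231 + 0 + 324 + 185 + 120 = 926; overall_B = 926/15 = 61.7333.
Difference = 75.2667 − 61.7333 = 13.5334 ≈ 13.5.

13.5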